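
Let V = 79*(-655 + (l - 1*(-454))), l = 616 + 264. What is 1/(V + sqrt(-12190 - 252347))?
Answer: 7663/411088774 - 3*I*sqrt(29393)/2877621418 ≈ 1.8641e-5 - 1.7874e-7*I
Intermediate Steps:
l = 880
V = 53641 (V = 79*(-655 + (880 - 1*(-454))) = 79*(-655 + (880 + 454)) = 79*(-655 + 1334) = 79*679 = 53641)
1/(V + sqrt(-12190 - 252347)) = 1/(53641 + sqrt(-12190 - 252347)) = 1/(53641 + sqrt(-264537)) = 1/(53641 + 3*I*sqrt(29393))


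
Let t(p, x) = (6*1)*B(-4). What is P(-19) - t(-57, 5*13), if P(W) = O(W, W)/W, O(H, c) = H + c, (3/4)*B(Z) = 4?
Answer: -30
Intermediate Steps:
B(Z) = 16/3 (B(Z) = (4/3)*4 = 16/3)
t(p, x) = 32 (t(p, x) = (6*1)*(16/3) = 6*(16/3) = 32)
P(W) = 2 (P(W) = (W + W)/W = (2*W)/W = 2)
P(-19) - t(-57, 5*13) = 2 - 1*32 = 2 - 32 = -30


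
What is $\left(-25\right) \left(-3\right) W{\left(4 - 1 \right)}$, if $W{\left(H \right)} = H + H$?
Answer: $450$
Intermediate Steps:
$W{\left(H \right)} = 2 H$
$\left(-25\right) \left(-3\right) W{\left(4 - 1 \right)} = \left(-25\right) \left(-3\right) 2 \left(4 - 1\right) = 75 \cdot 2 \cdot 3 = 75 \cdot 6 = 450$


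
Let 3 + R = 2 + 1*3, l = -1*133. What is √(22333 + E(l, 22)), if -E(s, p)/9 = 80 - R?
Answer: √21631 ≈ 147.07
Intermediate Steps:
l = -133
R = 2 (R = -3 + (2 + 1*3) = -3 + (2 + 3) = -3 + 5 = 2)
E(s, p) = -702 (E(s, p) = -9*(80 - 1*2) = -9*(80 - 2) = -9*78 = -702)
√(22333 + E(l, 22)) = √(22333 - 702) = √21631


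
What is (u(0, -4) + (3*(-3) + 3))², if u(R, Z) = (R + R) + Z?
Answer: 100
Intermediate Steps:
u(R, Z) = Z + 2*R (u(R, Z) = 2*R + Z = Z + 2*R)
(u(0, -4) + (3*(-3) + 3))² = ((-4 + 2*0) + (3*(-3) + 3))² = ((-4 + 0) + (-9 + 3))² = (-4 - 6)² = (-10)² = 100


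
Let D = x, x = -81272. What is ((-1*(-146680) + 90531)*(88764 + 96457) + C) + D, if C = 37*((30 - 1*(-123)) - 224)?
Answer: 43936374732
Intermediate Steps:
C = -2627 (C = 37*((30 + 123) - 224) = 37*(153 - 224) = 37*(-71) = -2627)
D = -81272
((-1*(-146680) + 90531)*(88764 + 96457) + C) + D = ((-1*(-146680) + 90531)*(88764 + 96457) - 2627) - 81272 = ((146680 + 90531)*185221 - 2627) - 81272 = (237211*185221 - 2627) - 81272 = (43936458631 - 2627) - 81272 = 43936456004 - 81272 = 43936374732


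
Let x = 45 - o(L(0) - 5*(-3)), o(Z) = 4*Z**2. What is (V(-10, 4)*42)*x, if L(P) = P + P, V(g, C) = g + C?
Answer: 215460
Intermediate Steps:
V(g, C) = C + g
L(P) = 2*P
x = -855 (x = 45 - 4*(2*0 - 5*(-3))**2 = 45 - 4*(0 + 15)**2 = 45 - 4*15**2 = 45 - 4*225 = 45 - 1*900 = 45 - 900 = -855)
(V(-10, 4)*42)*x = ((4 - 10)*42)*(-855) = -6*42*(-855) = -252*(-855) = 215460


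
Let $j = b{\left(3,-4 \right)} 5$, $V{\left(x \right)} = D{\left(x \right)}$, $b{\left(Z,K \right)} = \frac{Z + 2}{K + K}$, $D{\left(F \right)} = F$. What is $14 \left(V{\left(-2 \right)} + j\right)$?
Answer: $- \frac{287}{4} \approx -71.75$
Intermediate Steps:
$b{\left(Z,K \right)} = \frac{2 + Z}{2 K}$
$V{\left(x \right)} = x$
$j = - \frac{25}{8}$ ($j = \frac{2 + 3}{2 \left(-4\right)} 5 = \frac{1}{2} \left(- \frac{1}{4}\right) 5 \cdot 5 = \left(- \frac{5}{8}\right) 5 = - \frac{25}{8} \approx -3.125$)
$14 \left(V{\left(-2 \right)} + j\right) = 14 \left(-2 - \frac{25}{8}\right) = 14 \left(- \frac{41}{8}\right) = - \frac{287}{4}$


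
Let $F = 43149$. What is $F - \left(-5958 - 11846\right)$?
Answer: $60953$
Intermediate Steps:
$F - \left(-5958 - 11846\right) = 43149 - \left(-5958 - 11846\right) = 43149 - -17804 = 43149 + 17804 = 60953$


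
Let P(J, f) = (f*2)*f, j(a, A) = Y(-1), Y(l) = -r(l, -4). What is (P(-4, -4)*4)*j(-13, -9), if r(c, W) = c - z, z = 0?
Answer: 128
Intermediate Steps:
r(c, W) = c (r(c, W) = c - 1*0 = c + 0 = c)
Y(l) = -l
j(a, A) = 1 (j(a, A) = -1*(-1) = 1)
P(J, f) = 2*f**2 (P(J, f) = (2*f)*f = 2*f**2)
(P(-4, -4)*4)*j(-13, -9) = ((2*(-4)**2)*4)*1 = ((2*16)*4)*1 = (32*4)*1 = 128*1 = 128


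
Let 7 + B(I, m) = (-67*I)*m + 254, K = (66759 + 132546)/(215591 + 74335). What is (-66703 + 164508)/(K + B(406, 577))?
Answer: -3150690270/505608597553 ≈ -0.0062315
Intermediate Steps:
K = 22145/32214 (K = 199305/289926 = 199305*(1/289926) = 22145/32214 ≈ 0.68743)
B(I, m) = 247 - 67*I*m (B(I, m) = -7 + ((-67*I)*m + 254) = -7 + (-67*I*m + 254) = -7 + (254 - 67*I*m) = 247 - 67*I*m)
(-66703 + 164508)/(K + B(406, 577)) = (-66703 + 164508)/(22145/32214 + (247 - 67*406*577)) = 97805/(22145/32214 + (247 - 15695554)) = 97805/(22145/32214 - 15695307) = 97805/(-505608597553/32214) = 97805*(-32214/505608597553) = -3150690270/505608597553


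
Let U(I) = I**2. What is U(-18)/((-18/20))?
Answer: -360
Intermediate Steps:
U(-18)/((-18/20)) = (-18)**2/(-18/20) = 324/(-18*1/20) = 324/(-9/10) = -10/9*324 = -360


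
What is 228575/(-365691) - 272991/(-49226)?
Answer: 88578518831/18001505166 ≈ 4.9206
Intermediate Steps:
228575/(-365691) - 272991/(-49226) = 228575*(-1/365691) - 272991*(-1/49226) = -228575/365691 + 272991/49226 = 88578518831/18001505166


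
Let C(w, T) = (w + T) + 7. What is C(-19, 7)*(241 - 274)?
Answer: 165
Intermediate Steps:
C(w, T) = 7 + T + w (C(w, T) = (T + w) + 7 = 7 + T + w)
C(-19, 7)*(241 - 274) = (7 + 7 - 19)*(241 - 274) = -5*(-33) = 165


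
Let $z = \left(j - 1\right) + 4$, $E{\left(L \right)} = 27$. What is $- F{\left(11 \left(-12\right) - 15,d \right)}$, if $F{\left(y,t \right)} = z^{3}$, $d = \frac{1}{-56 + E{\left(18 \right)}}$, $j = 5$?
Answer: $-512$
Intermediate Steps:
$d = - \frac{1}{29}$ ($d = \frac{1}{-56 + 27} = \frac{1}{-29} = - \frac{1}{29} \approx -0.034483$)
$z = 8$ ($z = \left(5 - 1\right) + 4 = 4 + 4 = 8$)
$F{\left(y,t \right)} = 512$ ($F{\left(y,t \right)} = 8^{3} = 512$)
$- F{\left(11 \left(-12\right) - 15,d \right)} = \left(-1\right) 512 = -512$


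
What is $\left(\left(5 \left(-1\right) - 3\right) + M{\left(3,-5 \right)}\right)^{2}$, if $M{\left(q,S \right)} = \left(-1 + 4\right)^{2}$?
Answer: $1$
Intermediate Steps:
$M{\left(q,S \right)} = 9$ ($M{\left(q,S \right)} = 3^{2} = 9$)
$\left(\left(5 \left(-1\right) - 3\right) + M{\left(3,-5 \right)}\right)^{2} = \left(\left(5 \left(-1\right) - 3\right) + 9\right)^{2} = \left(\left(-5 - 3\right) + 9\right)^{2} = \left(-8 + 9\right)^{2} = 1^{2} = 1$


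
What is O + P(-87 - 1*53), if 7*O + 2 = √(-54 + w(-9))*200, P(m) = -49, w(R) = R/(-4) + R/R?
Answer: -345/7 + 100*I*√203/7 ≈ -49.286 + 203.54*I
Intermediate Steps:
w(R) = 1 - R/4 (w(R) = R*(-¼) + 1 = -R/4 + 1 = 1 - R/4)
O = -2/7 + 100*I*√203/7 (O = -2/7 + (√(-54 + (1 - ¼*(-9)))*200)/7 = -2/7 + (√(-54 + (1 + 9/4))*200)/7 = -2/7 + (√(-54 + 13/4)*200)/7 = -2/7 + (√(-203/4)*200)/7 = -2/7 + ((I*√203/2)*200)/7 = -2/7 + (100*I*√203)/7 = -2/7 + 100*I*√203/7 ≈ -0.28571 + 203.54*I)
O + P(-87 - 1*53) = (-2/7 + 100*I*√203/7) - 49 = -345/7 + 100*I*√203/7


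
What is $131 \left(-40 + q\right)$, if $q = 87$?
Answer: $6157$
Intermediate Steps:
$131 \left(-40 + q\right) = 131 \left(-40 + 87\right) = 131 \cdot 47 = 6157$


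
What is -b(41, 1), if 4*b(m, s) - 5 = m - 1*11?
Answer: -35/4 ≈ -8.7500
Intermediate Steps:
b(m, s) = -3/2 + m/4 (b(m, s) = 5/4 + (m - 1*11)/4 = 5/4 + (m - 11)/4 = 5/4 + (-11 + m)/4 = 5/4 + (-11/4 + m/4) = -3/2 + m/4)
-b(41, 1) = -(-3/2 + (¼)*41) = -(-3/2 + 41/4) = -1*35/4 = -35/4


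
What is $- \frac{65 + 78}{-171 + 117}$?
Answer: $\frac{143}{54} \approx 2.6481$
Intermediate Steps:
$- \frac{65 + 78}{-171 + 117} = - \frac{143}{-54} = - \frac{143 \left(-1\right)}{54} = \left(-1\right) \left(- \frac{143}{54}\right) = \frac{143}{54}$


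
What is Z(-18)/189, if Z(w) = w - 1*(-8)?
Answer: -10/189 ≈ -0.052910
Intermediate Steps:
Z(w) = 8 + w (Z(w) = w + 8 = 8 + w)
Z(-18)/189 = (8 - 18)/189 = (1/189)*(-10) = -10/189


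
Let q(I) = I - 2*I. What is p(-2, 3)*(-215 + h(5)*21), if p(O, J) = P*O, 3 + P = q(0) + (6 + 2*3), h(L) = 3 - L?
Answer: 4626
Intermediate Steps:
q(I) = -I
P = 9 (P = -3 + (-1*0 + (6 + 2*3)) = -3 + (0 + (6 + 6)) = -3 + (0 + 12) = -3 + 12 = 9)
p(O, J) = 9*O
p(-2, 3)*(-215 + h(5)*21) = (9*(-2))*(-215 + (3 - 1*5)*21) = -18*(-215 + (3 - 5)*21) = -18*(-215 - 2*21) = -18*(-215 - 42) = -18*(-257) = 4626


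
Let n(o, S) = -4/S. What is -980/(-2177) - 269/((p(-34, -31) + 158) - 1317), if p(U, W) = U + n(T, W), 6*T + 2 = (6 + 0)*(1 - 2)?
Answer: 7770489/11500469 ≈ 0.67567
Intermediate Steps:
T = -4/3 (T = -⅓ + ((6 + 0)*(1 - 2))/6 = -⅓ + (6*(-1))/6 = -⅓ + (⅙)*(-6) = -⅓ - 1 = -4/3 ≈ -1.3333)
p(U, W) = U - 4/W
-980/(-2177) - 269/((p(-34, -31) + 158) - 1317) = -980/(-2177) - 269/(((-34 - 4/(-31)) + 158) - 1317) = -980*(-1/2177) - 269/(((-34 - 4*(-1/31)) + 158) - 1317) = 140/311 - 269/(((-34 + 4/31) + 158) - 1317) = 140/311 - 269/((-1050/31 + 158) - 1317) = 140/311 - 269/(3848/31 - 1317) = 140/311 - 269/(-36979/31) = 140/311 - 269*(-31/36979) = 140/311 + 8339/36979 = 7770489/11500469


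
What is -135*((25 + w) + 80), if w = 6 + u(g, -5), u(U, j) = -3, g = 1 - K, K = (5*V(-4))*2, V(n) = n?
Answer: -14580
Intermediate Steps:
K = -40 (K = (5*(-4))*2 = -20*2 = -40)
g = 41 (g = 1 - 1*(-40) = 1 + 40 = 41)
w = 3 (w = 6 - 3 = 3)
-135*((25 + w) + 80) = -135*((25 + 3) + 80) = -135*(28 + 80) = -135*108 = -14580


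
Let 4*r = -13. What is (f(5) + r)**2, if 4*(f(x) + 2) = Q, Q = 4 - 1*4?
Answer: 441/16 ≈ 27.563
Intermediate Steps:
Q = 0 (Q = 4 - 4 = 0)
r = -13/4 (r = (1/4)*(-13) = -13/4 ≈ -3.2500)
f(x) = -2 (f(x) = -2 + (1/4)*0 = -2 + 0 = -2)
(f(5) + r)**2 = (-2 - 13/4)**2 = (-21/4)**2 = 441/16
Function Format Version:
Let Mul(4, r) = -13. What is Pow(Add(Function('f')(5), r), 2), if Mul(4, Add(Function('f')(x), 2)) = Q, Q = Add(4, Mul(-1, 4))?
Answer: Rational(441, 16) ≈ 27.563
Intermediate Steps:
Q = 0 (Q = Add(4, -4) = 0)
r = Rational(-13, 4) (r = Mul(Rational(1, 4), -13) = Rational(-13, 4) ≈ -3.2500)
Function('f')(x) = -2 (Function('f')(x) = Add(-2, Mul(Rational(1, 4), 0)) = Add(-2, 0) = -2)
Pow(Add(Function('f')(5), r), 2) = Pow(Add(-2, Rational(-13, 4)), 2) = Pow(Rational(-21, 4), 2) = Rational(441, 16)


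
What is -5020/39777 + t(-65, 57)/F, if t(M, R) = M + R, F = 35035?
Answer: -176193916/1393587195 ≈ -0.12643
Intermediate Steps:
-5020/39777 + t(-65, 57)/F = -5020/39777 + (-65 + 57)/35035 = -5020*1/39777 - 8*1/35035 = -5020/39777 - 8/35035 = -176193916/1393587195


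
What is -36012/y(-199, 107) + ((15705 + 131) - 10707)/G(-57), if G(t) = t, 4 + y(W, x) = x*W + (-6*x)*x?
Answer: -51056795/569943 ≈ -89.582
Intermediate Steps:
y(W, x) = -4 - 6*x² + W*x (y(W, x) = -4 + (x*W + (-6*x)*x) = -4 + (W*x - 6*x²) = -4 + (-6*x² + W*x) = -4 - 6*x² + W*x)
-36012/y(-199, 107) + ((15705 + 131) - 10707)/G(-57) = -36012/(-4 - 6*107² - 199*107) + ((15705 + 131) - 10707)/(-57) = -36012/(-4 - 6*11449 - 21293) + (15836 - 10707)*(-1/57) = -36012/(-4 - 68694 - 21293) + 5129*(-1/57) = -36012/(-89991) - 5129/57 = -36012*(-1/89991) - 5129/57 = 12004/29997 - 5129/57 = -51056795/569943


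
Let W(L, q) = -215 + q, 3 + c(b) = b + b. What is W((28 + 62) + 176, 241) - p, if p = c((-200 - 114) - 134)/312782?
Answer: 8133231/312782 ≈ 26.003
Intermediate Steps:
c(b) = -3 + 2*b (c(b) = -3 + (b + b) = -3 + 2*b)
p = -899/312782 (p = (-3 + 2*((-200 - 114) - 134))/312782 = (-3 + 2*(-314 - 134))*(1/312782) = (-3 + 2*(-448))*(1/312782) = (-3 - 896)*(1/312782) = -899*1/312782 = -899/312782 ≈ -0.0028742)
W((28 + 62) + 176, 241) - p = (-215 + 241) - 1*(-899/312782) = 26 + 899/312782 = 8133231/312782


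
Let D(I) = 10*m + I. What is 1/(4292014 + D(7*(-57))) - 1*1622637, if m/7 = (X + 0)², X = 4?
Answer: -6965550642194/4292735 ≈ -1.6226e+6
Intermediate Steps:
m = 112 (m = 7*(4 + 0)² = 7*4² = 7*16 = 112)
D(I) = 1120 + I (D(I) = 10*112 + I = 1120 + I)
1/(4292014 + D(7*(-57))) - 1*1622637 = 1/(4292014 + (1120 + 7*(-57))) - 1*1622637 = 1/(4292014 + (1120 - 399)) - 1622637 = 1/(4292014 + 721) - 1622637 = 1/4292735 - 1622637 = -6965550642194/4292735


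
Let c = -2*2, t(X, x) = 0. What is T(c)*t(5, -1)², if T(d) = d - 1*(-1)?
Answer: 0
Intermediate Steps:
c = -4
T(d) = 1 + d (T(d) = d + 1 = 1 + d)
T(c)*t(5, -1)² = (1 - 4)*0² = -3*0 = 0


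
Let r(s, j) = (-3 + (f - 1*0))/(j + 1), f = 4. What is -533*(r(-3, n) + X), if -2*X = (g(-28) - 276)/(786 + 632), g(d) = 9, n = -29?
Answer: -154570/4963 ≈ -31.144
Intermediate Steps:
r(s, j) = 1/(1 + j) (r(s, j) = (-3 + (4 - 1*0))/(j + 1) = (-3 + (4 + 0))/(1 + j) = (-3 + 4)/(1 + j) = 1/(1 + j))
X = 267/2836 (X = -(9 - 276)/(2*(786 + 632)) = -(-267)/(2*1418) = -1/2*(-267/1418) = 267/2836 ≈ 0.094147)
-533*(r(-3, n) + X) = -533*(1/(1 - 29) + 267/2836) = -533*(1/(-28) + 267/2836) = -533*(-1/28 + 267/2836) = -533*290/4963 = -154570/4963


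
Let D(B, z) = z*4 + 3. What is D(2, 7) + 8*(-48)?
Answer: -353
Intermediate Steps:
D(B, z) = 3 + 4*z (D(B, z) = 4*z + 3 = 3 + 4*z)
D(2, 7) + 8*(-48) = (3 + 4*7) + 8*(-48) = (3 + 28) - 384 = 31 - 384 = -353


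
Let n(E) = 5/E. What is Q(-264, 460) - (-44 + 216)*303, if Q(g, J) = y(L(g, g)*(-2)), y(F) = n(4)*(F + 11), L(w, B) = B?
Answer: -205769/4 ≈ -51442.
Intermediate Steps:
y(F) = 55/4 + 5*F/4 (y(F) = (5/4)*(F + 11) = (5*(1/4))*(11 + F) = 5*(11 + F)/4 = 55/4 + 5*F/4)
Q(g, J) = 55/4 - 5*g/2 (Q(g, J) = 55/4 + 5*(g*(-2))/4 = 55/4 + 5*(-2*g)/4 = 55/4 - 5*g/2)
Q(-264, 460) - (-44 + 216)*303 = (55/4 - 5/2*(-264)) - (-44 + 216)*303 = (55/4 + 660) - 172*303 = 2695/4 - 1*52116 = 2695/4 - 52116 = -205769/4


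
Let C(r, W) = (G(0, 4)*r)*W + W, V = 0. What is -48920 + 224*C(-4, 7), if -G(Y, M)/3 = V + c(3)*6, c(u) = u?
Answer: 291336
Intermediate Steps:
G(Y, M) = -54 (G(Y, M) = -3*(0 + 3*6) = -3*(0 + 18) = -3*18 = -54)
C(r, W) = W - 54*W*r (C(r, W) = (-54*r)*W + W = -54*W*r + W = W - 54*W*r)
-48920 + 224*C(-4, 7) = -48920 + 224*(7*(1 - 54*(-4))) = -48920 + 224*(7*(1 + 216)) = -48920 + 224*(7*217) = -48920 + 224*1519 = -48920 + 340256 = 291336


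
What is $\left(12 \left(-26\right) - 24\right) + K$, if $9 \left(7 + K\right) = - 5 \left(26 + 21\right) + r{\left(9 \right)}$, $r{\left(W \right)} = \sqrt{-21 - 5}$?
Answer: $- \frac{3322}{9} + \frac{i \sqrt{26}}{9} \approx -369.11 + 0.56656 i$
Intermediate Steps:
$r{\left(W \right)} = i \sqrt{26}$ ($r{\left(W \right)} = \sqrt{-26} = i \sqrt{26}$)
$K = - \frac{298}{9} + \frac{i \sqrt{26}}{9}$ ($K = -7 + \frac{- 5 \left(26 + 21\right) + i \sqrt{26}}{9} = -7 + \frac{\left(-5\right) 47 + i \sqrt{26}}{9} = -7 + \frac{-235 + i \sqrt{26}}{9} = -7 - \left(\frac{235}{9} - \frac{i \sqrt{26}}{9}\right) = - \frac{298}{9} + \frac{i \sqrt{26}}{9} \approx -33.111 + 0.56656 i$)
$\left(12 \left(-26\right) - 24\right) + K = \left(12 \left(-26\right) - 24\right) - \left(\frac{298}{9} - \frac{i \sqrt{26}}{9}\right) = \left(-312 - 24\right) - \left(\frac{298}{9} - \frac{i \sqrt{26}}{9}\right) = -336 - \left(\frac{298}{9} - \frac{i \sqrt{26}}{9}\right) = - \frac{3322}{9} + \frac{i \sqrt{26}}{9}$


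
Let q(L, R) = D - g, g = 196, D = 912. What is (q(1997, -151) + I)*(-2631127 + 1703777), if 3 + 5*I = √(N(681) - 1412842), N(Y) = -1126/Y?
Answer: -663426190 - 741880*I*√40951361598/681 ≈ -6.6343e+8 - 2.2046e+8*I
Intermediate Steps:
I = -⅗ + 4*I*√40951361598/3405 (I = -⅗ + √(-1126/681 - 1412842)/5 = -⅗ + √(-962146528/681)/5 = -⅗ + (4*I*√40951361598/681)/5 = -⅗ + 4*I*√40951361598/3405 ≈ -0.6 + 237.73*I)
q(L, R) = 716 (q(L, R) = 912 - 1*196 = 912 - 196 = 716)
(q(1997, -151) + I)*(-2631127 + 1703777) = (716 + (-⅗ + 4*I*√40951361598/3405))*(-2631127 + 1703777) = (3577/5 + 4*I*√40951361598/3405)*(-927350) = -663426190 - 741880*I*√40951361598/681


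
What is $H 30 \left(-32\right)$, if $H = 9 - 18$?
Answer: $8640$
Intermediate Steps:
$H = -9$
$H 30 \left(-32\right) = \left(-9\right) 30 \left(-32\right) = \left(-270\right) \left(-32\right) = 8640$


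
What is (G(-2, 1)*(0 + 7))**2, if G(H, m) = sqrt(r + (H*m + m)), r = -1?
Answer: -98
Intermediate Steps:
G(H, m) = sqrt(-1 + m + H*m) (G(H, m) = sqrt(-1 + (H*m + m)) = sqrt(-1 + (m + H*m)) = sqrt(-1 + m + H*m))
(G(-2, 1)*(0 + 7))**2 = (sqrt(-1 + 1 - 2*1)*(0 + 7))**2 = (sqrt(-1 + 1 - 2)*7)**2 = (sqrt(-2)*7)**2 = ((I*sqrt(2))*7)**2 = (7*I*sqrt(2))**2 = -98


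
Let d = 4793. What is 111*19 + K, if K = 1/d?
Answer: 10108438/4793 ≈ 2109.0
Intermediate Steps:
K = 1/4793 ≈ 0.00020864
111*19 + K = 111*19 + 1/4793 = 2109 + 1/4793 = 10108438/4793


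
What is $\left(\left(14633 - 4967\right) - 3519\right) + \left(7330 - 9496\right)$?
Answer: $3981$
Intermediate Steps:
$\left(\left(14633 - 4967\right) - 3519\right) + \left(7330 - 9496\right) = \left(9666 - 3519\right) - 2166 = 6147 - 2166 = 3981$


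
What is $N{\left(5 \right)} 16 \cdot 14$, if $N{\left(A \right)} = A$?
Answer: $1120$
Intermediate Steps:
$N{\left(5 \right)} 16 \cdot 14 = 5 \cdot 16 \cdot 14 = 80 \cdot 14 = 1120$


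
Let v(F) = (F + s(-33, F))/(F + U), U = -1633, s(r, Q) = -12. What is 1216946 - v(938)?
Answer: 845778396/695 ≈ 1.2169e+6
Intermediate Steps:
v(F) = (-12 + F)/(-1633 + F) (v(F) = (F - 12)/(F - 1633) = (-12 + F)/(-1633 + F))
1216946 - v(938) = 1216946 - (-12 + 938)/(-1633 + 938) = 1216946 - 926/(-695) = 1216946 - (-1)*926/695 = 1216946 - 1*(-926/695) = 1216946 + 926/695 = 845778396/695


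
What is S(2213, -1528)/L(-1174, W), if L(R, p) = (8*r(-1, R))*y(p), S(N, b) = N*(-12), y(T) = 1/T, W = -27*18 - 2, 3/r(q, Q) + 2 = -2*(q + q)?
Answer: 1079944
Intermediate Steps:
r(q, Q) = 3/(-2 - 4*q) (r(q, Q) = 3/(-2 - 2*(q + q)) = 3/(-2 - 4*q))
W = -488 (W = -486 - 2 = -488)
S(N, b) = -12*N
L(R, p) = 12/p (L(R, p) = (8*(-3/(2 + 4*(-1))))/p = (8*(-3/(2 - 4)))/p = (8*(-3/(-2)))/p = (8*(-3*(-½)))/p = (8*(3/2))/p = 12/p)
S(2213, -1528)/L(-1174, W) = (-12*2213)/((12/(-488))) = -26556/(12*(-1/488)) = -26556/(-3/122) = -26556*(-122/3) = 1079944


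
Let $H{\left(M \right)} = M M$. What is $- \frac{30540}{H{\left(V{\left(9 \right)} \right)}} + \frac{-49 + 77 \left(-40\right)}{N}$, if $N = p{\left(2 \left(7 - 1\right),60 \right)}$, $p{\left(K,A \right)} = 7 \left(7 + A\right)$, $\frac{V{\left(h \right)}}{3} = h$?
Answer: $- \frac{790681}{16281} \approx -48.565$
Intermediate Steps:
$V{\left(h \right)} = 3 h$
$H{\left(M \right)} = M^{2}$
$p{\left(K,A \right)} = 49 + 7 A$
$N = 469$ ($N = 49 + 7 \cdot 60 = 49 + 420 = 469$)
$- \frac{30540}{H{\left(V{\left(9 \right)} \right)}} + \frac{-49 + 77 \left(-40\right)}{N} = - \frac{30540}{\left(3 \cdot 9\right)^{2}} + \frac{-49 + 77 \left(-40\right)}{469} = - \frac{30540}{27^{2}} + \left(-49 - 3080\right) \frac{1}{469} = - \frac{30540}{729} - \frac{447}{67} = \left(-30540\right) \frac{1}{729} - \frac{447}{67} = - \frac{10180}{243} - \frac{447}{67} = - \frac{790681}{16281}$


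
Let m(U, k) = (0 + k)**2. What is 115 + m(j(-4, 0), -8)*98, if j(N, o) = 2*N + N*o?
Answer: 6387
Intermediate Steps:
m(U, k) = k**2
115 + m(j(-4, 0), -8)*98 = 115 + (-8)**2*98 = 115 + 64*98 = 115 + 6272 = 6387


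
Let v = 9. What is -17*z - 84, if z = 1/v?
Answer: -773/9 ≈ -85.889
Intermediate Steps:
z = ⅑ (z = 1/9 = ⅑ ≈ 0.11111)
-17*z - 84 = -17*⅑ - 84 = -17/9 - 84 = -773/9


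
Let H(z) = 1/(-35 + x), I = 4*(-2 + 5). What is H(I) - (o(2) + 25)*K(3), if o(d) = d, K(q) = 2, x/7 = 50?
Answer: -17009/315 ≈ -53.997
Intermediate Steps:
x = 350 (x = 7*50 = 350)
I = 12 (I = 4*3 = 12)
H(z) = 1/315 (H(z) = 1/(-35 + 350) = 1/315)
H(I) - (o(2) + 25)*K(3) = 1/315 - (2 + 25)*2 = 1/315 - 27*2 = 1/315 - 1*54 = 1/315 - 54 = -17009/315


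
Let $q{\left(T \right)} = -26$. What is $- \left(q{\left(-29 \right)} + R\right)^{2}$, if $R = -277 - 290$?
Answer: $-351649$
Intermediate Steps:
$R = -567$ ($R = -277 - 290 = -567$)
$- \left(q{\left(-29 \right)} + R\right)^{2} = - \left(-26 - 567\right)^{2} = - \left(-593\right)^{2} = \left(-1\right) 351649 = -351649$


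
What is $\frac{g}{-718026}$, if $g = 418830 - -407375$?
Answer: $- \frac{826205}{718026} \approx -1.1507$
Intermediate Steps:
$g = 826205$ ($g = 418830 + 407375 = 826205$)
$\frac{g}{-718026} = \frac{826205}{-718026} = 826205 \left(- \frac{1}{718026}\right) = - \frac{826205}{718026}$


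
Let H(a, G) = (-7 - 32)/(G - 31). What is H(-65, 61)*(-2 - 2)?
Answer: 26/5 ≈ 5.2000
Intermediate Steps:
H(a, G) = -39/(-31 + G)
H(-65, 61)*(-2 - 2) = (-39/(-31 + 61))*(-2 - 2) = -39/30*(-4) = -39*1/30*(-4) = -13/10*(-4) = 26/5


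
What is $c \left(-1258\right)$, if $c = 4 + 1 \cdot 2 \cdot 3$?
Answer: $-12580$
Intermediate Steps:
$c = 10$ ($c = 4 + 2 \cdot 3 = 4 + 6 = 10$)
$c \left(-1258\right) = 10 \left(-1258\right) = -12580$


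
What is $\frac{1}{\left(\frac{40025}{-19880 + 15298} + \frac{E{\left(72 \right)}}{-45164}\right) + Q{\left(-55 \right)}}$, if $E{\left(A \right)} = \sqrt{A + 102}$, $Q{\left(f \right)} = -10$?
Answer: $- \frac{33430559537132660}{626330506933155601} + \frac{118525714342 \sqrt{174}}{1878991520799466803} \approx -0.053374$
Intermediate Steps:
$E{\left(A \right)} = \sqrt{102 + A}$
$\frac{1}{\left(\frac{40025}{-19880 + 15298} + \frac{E{\left(72 \right)}}{-45164}\right) + Q{\left(-55 \right)}} = \frac{1}{\left(\frac{40025}{-19880 + 15298} + \frac{\sqrt{102 + 72}}{-45164}\right) - 10} = \frac{1}{\left(\frac{40025}{-4582} + \sqrt{174} \left(- \frac{1}{45164}\right)\right) - 10} = \frac{1}{\left(40025 \left(- \frac{1}{4582}\right) - \frac{\sqrt{174}}{45164}\right) - 10} = \frac{1}{\left(- \frac{40025}{4582} - \frac{\sqrt{174}}{45164}\right) - 10} = \frac{1}{- \frac{85845}{4582} - \frac{\sqrt{174}}{45164}}$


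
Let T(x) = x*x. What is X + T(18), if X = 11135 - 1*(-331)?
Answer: 11790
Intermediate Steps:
T(x) = x²
X = 11466 (X = 11135 + 331 = 11466)
X + T(18) = 11466 + 18² = 11466 + 324 = 11790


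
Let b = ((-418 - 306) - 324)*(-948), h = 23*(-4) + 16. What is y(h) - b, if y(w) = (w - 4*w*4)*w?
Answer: -1080144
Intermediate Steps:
h = -76 (h = -92 + 16 = -76)
b = 993504 (b = (-724 - 324)*(-948) = -1048*(-948) = 993504)
y(w) = -15*w² (y(w) = (w - 16*w)*w = (-15*w)*w = -15*w²)
y(h) - b = -15*(-76)² - 1*993504 = -15*5776 - 993504 = -86640 - 993504 = -1080144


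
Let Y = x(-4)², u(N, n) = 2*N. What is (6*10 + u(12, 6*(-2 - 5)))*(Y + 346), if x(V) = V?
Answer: 30408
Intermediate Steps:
Y = 16 (Y = (-4)² = 16)
(6*10 + u(12, 6*(-2 - 5)))*(Y + 346) = (6*10 + 2*12)*(16 + 346) = (60 + 24)*362 = 84*362 = 30408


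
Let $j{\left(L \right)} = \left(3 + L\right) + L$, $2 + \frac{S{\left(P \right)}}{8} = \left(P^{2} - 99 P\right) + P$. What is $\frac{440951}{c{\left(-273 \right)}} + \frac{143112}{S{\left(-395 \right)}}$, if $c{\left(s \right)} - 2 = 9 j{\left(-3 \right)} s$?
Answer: $\frac{28666535560}{478588803} \approx 59.898$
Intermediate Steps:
$S{\left(P \right)} = -16 - 784 P + 8 P^{2}$ ($S{\left(P \right)} = -16 + 8 \left(\left(P^{2} - 99 P\right) + P\right) = -16 + 8 \left(P^{2} - 98 P\right) = -16 + \left(- 784 P + 8 P^{2}\right) = -16 - 784 P + 8 P^{2}$)
$j{\left(L \right)} = 3 + 2 L$
$c{\left(s \right)} = 2 - 27 s$ ($c{\left(s \right)} = 2 + 9 \left(3 + 2 \left(-3\right)\right) s = 2 + 9 \left(3 - 6\right) s = 2 + 9 \left(-3\right) s = 2 - 27 s$)
$\frac{440951}{c{\left(-273 \right)}} + \frac{143112}{S{\left(-395 \right)}} = \frac{440951}{2 - -7371} + \frac{143112}{-16 - -309680 + 8 \left(-395\right)^{2}} = \frac{440951}{2 + 7371} + \frac{143112}{-16 + 309680 + 8 \cdot 156025} = \frac{440951}{7373} + \frac{143112}{-16 + 309680 + 1248200} = 440951 \cdot \frac{1}{7373} + \frac{143112}{1557864} = \frac{440951}{7373} + 143112 \cdot \frac{1}{1557864} = \frac{440951}{7373} + \frac{5963}{64911} = \frac{28666535560}{478588803}$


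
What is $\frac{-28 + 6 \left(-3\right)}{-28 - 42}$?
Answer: $\frac{23}{35} \approx 0.65714$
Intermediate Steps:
$\frac{-28 + 6 \left(-3\right)}{-28 - 42} = \frac{-28 - 18}{-70} = \left(- \frac{1}{70}\right) \left(-46\right) = \frac{23}{35}$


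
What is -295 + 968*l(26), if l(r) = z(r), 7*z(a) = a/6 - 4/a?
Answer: 77249/273 ≈ 282.96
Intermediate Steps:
z(a) = -4/(7*a) + a/42 (z(a) = (a/6 - 4/a)/7 = (-4/a + a/6)/7 = -4/(7*a) + a/42)
l(r) = (-24 + r²)/(42*r)
-295 + 968*l(26) = -295 + 968*((1/42)*(-24 + 26²)/26) = -295 + 968*((1/42)*(1/26)*(-24 + 676)) = -295 + 968*((1/42)*(1/26)*652) = -295 + 968*(163/273) = -295 + 157784/273 = 77249/273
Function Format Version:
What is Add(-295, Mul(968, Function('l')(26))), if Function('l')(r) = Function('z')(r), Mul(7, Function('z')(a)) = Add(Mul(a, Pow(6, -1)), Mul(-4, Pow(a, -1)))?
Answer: Rational(77249, 273) ≈ 282.96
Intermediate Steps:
Function('z')(a) = Add(Mul(Rational(-4, 7), Pow(a, -1)), Mul(Rational(1, 42), a)) (Function('z')(a) = Mul(Rational(1, 7), Add(Mul(a, Pow(6, -1)), Mul(-4, Pow(a, -1)))) = Mul(Rational(1, 7), Add(Mul(a, Rational(1, 6)), Mul(-4, Pow(a, -1)))) = Mul(Rational(1, 7), Add(Mul(Rational(1, 6), a), Mul(-4, Pow(a, -1)))) = Mul(Rational(1, 7), Add(Mul(-4, Pow(a, -1)), Mul(Rational(1, 6), a))) = Add(Mul(Rational(-4, 7), Pow(a, -1)), Mul(Rational(1, 42), a)))
Function('l')(r) = Mul(Rational(1, 42), Pow(r, -1), Add(-24, Pow(r, 2)))
Add(-295, Mul(968, Function('l')(26))) = Add(-295, Mul(968, Mul(Rational(1, 42), Pow(26, -1), Add(-24, Pow(26, 2))))) = Add(-295, Mul(968, Mul(Rational(1, 42), Rational(1, 26), Add(-24, 676)))) = Add(-295, Mul(968, Mul(Rational(1, 42), Rational(1, 26), 652))) = Add(-295, Mul(968, Rational(163, 273))) = Add(-295, Rational(157784, 273)) = Rational(77249, 273)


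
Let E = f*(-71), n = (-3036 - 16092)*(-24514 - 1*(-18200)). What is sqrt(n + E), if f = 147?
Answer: 3*sqrt(13418195) ≈ 10989.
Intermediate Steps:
n = 120774192 (n = -19128*(-24514 + 18200) = -19128*(-6314) = 120774192)
E = -10437 (E = 147*(-71) = -10437)
sqrt(n + E) = sqrt(120774192 - 10437) = sqrt(120763755) = 3*sqrt(13418195)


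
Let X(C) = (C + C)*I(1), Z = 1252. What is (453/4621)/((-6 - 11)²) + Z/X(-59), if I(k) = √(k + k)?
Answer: 453/1335469 - 313*√2/59 ≈ -7.5022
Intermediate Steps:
I(k) = √2*√k (I(k) = √(2*k) = √2*√k)
X(C) = 2*C*√2 (X(C) = (C + C)*(√2*√1) = (2*C)*(√2*1) = (2*C)*√2 = 2*C*√2)
(453/4621)/((-6 - 11)²) + Z/X(-59) = (453/4621)/((-6 - 11)²) + 1252/((2*(-59)*√2)) = (453*(1/4621))/((-17)²) + 1252/((-118*√2)) = (453/4621)/289 + 1252*(-√2/236) = (453/4621)*(1/289) - 313*√2/59 = 453/1335469 - 313*√2/59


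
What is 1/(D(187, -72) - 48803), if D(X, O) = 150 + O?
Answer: -1/48725 ≈ -2.0523e-5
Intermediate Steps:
1/(D(187, -72) - 48803) = 1/((150 - 72) - 48803) = 1/(78 - 48803) = 1/(-48725) = -1/48725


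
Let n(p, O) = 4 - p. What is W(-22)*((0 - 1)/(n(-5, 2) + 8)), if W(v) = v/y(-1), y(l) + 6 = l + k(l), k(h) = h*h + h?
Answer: -22/119 ≈ -0.18487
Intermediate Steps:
k(h) = h + h² (k(h) = h² + h = h + h²)
y(l) = -6 + l + l*(1 + l) (y(l) = -6 + (l + l*(1 + l)) = -6 + l + l*(1 + l))
W(v) = -v/7 (W(v) = v/(-6 - 1 - (1 - 1)) = v/(-6 - 1 - 1*0) = v/(-6 - 1 + 0) = v/(-7) = v*(-⅐) = -v/7)
W(-22)*((0 - 1)/(n(-5, 2) + 8)) = (-⅐*(-22))*((0 - 1)/((4 - 1*(-5)) + 8)) = 22*(-1/((4 + 5) + 8))/7 = 22*(-1/(9 + 8))/7 = 22*(-1/17)/7 = 22*(-1*1/17)/7 = (22/7)*(-1/17) = -22/119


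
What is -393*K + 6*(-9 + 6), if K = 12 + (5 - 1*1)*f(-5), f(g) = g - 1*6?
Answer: 12558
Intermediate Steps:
f(g) = -6 + g (f(g) = g - 6 = -6 + g)
K = -32 (K = 12 + (5 - 1*1)*(-6 - 5) = 12 + (5 - 1)*(-11) = 12 + 4*(-11) = 12 - 44 = -32)
-393*K + 6*(-9 + 6) = -393*(-32) + 6*(-9 + 6) = 12576 + 6*(-3) = 12576 - 18 = 12558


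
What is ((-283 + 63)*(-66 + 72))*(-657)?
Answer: 867240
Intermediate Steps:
((-283 + 63)*(-66 + 72))*(-657) = -220*6*(-657) = -1320*(-657) = 867240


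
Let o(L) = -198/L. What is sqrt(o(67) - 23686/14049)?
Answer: 2*I*sqrt(114226365442)/313761 ≈ 2.1543*I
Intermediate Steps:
sqrt(o(67) - 23686/14049) = sqrt(-198/67 - 23686/14049) = sqrt(-4368664/941283) = 2*I*sqrt(114226365442)/313761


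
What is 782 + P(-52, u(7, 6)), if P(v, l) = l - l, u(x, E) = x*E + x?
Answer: 782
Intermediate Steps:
u(x, E) = x + E*x (u(x, E) = E*x + x = x + E*x)
P(v, l) = 0
782 + P(-52, u(7, 6)) = 782 + 0 = 782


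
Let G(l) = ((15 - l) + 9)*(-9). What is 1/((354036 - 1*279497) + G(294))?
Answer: 1/76969 ≈ 1.2992e-5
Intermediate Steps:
G(l) = -216 + 9*l (G(l) = (24 - l)*(-9) = -216 + 9*l)
1/((354036 - 1*279497) + G(294)) = 1/((354036 - 1*279497) + (-216 + 9*294)) = 1/((354036 - 279497) + (-216 + 2646)) = 1/(74539 + 2430) = 1/76969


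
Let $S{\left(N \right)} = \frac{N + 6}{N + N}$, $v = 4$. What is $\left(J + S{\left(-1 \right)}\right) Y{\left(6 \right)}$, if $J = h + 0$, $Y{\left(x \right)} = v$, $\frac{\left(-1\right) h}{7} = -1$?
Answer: $18$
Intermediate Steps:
$h = 7$ ($h = \left(-7\right) \left(-1\right) = 7$)
$Y{\left(x \right)} = 4$
$J = 7$ ($J = 7 + 0 = 7$)
$S{\left(N \right)} = \frac{6 + N}{2 N}$
$\left(J + S{\left(-1 \right)}\right) Y{\left(6 \right)} = \left(7 + \frac{6 - 1}{2 \left(-1\right)}\right) 4 = \left(7 + \frac{1}{2} \left(-1\right) 5\right) 4 = \left(7 - \frac{5}{2}\right) 4 = \frac{9}{2} \cdot 4 = 18$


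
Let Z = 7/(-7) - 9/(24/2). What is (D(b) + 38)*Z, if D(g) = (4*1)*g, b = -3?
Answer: -91/2 ≈ -45.500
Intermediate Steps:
D(g) = 4*g
Z = -7/4 (Z = 7*(-⅐) - 9/(24*(½)) = -1 - 9/12 = -1 - 9*1/12 = -1 - ¾ = -7/4 ≈ -1.7500)
(D(b) + 38)*Z = (4*(-3) + 38)*(-7/4) = (-12 + 38)*(-7/4) = 26*(-7/4) = -91/2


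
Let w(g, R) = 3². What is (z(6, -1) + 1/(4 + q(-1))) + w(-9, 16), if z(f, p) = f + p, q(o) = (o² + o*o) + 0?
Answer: 85/6 ≈ 14.167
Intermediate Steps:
w(g, R) = 9
q(o) = 2*o² (q(o) = (o² + o²) + 0 = 2*o² + 0 = 2*o²)
(z(6, -1) + 1/(4 + q(-1))) + w(-9, 16) = ((6 - 1) + 1/(4 + 2*(-1)²)) + 9 = (5 + 1/(4 + 2*1)) + 9 = (5 + 1/(4 + 2)) + 9 = (5 + 1/6) + 9 = (5 + ⅙) + 9 = 31/6 + 9 = 85/6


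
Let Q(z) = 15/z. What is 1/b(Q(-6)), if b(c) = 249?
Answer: 1/249 ≈ 0.0040161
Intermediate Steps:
1/b(Q(-6)) = 1/249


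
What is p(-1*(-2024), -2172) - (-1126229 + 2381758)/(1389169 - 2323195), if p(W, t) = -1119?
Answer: -1043919565/934026 ≈ -1117.7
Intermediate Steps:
p(-1*(-2024), -2172) - (-1126229 + 2381758)/(1389169 - 2323195) = -1119 - (-1126229 + 2381758)/(1389169 - 2323195) = -1119 - 1255529/(-934026) = -1119 - 1255529*(-1)/934026 = -1119 - 1*(-1255529/934026) = -1119 + 1255529/934026 = -1043919565/934026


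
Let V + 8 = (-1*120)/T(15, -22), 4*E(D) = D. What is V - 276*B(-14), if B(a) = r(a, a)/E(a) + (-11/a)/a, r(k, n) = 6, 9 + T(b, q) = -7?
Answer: 47837/98 ≈ 488.13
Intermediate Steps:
E(D) = D/4
T(b, q) = -16 (T(b, q) = -9 - 7 = -16)
B(a) = -11/a² + 24/a (B(a) = 6/((a/4)) + (-11/a)/a = 6*(4/a) - 11/a² = 24/a - 11/a² = -11/a² + 24/a)
V = -½ (V = -8 - 1*120/(-16) = -8 - 120*(-1/16) = -8 + 15/2 = -½ ≈ -0.50000)
V - 276*B(-14) = -½ - 276*(-11 + 24*(-14))/(-14)² = -½ - 69*(-11 - 336)/49 = -½ - 69*(-347)/49 = -½ - 276*(-347/196) = -½ + 23943/49 = 47837/98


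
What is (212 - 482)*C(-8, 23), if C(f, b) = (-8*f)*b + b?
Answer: -403650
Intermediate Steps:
C(f, b) = b - 8*b*f (C(f, b) = -8*b*f + b = b - 8*b*f)
(212 - 482)*C(-8, 23) = (212 - 482)*(23*(1 - 8*(-8))) = -6210*(1 + 64) = -6210*65 = -270*1495 = -403650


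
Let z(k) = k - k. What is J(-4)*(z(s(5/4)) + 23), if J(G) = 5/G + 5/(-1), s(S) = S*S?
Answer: -575/4 ≈ -143.75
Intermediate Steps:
s(S) = S**2
z(k) = 0
J(G) = -5 + 5/G (J(G) = 5/G + 5*(-1) = 5/G - 5 = -5 + 5/G)
J(-4)*(z(s(5/4)) + 23) = (-5 + 5/(-4))*(0 + 23) = (-5 + 5*(-1/4))*23 = (-5 - 5/4)*23 = -25/4*23 = -575/4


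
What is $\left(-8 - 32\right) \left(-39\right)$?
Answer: $1560$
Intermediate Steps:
$\left(-8 - 32\right) \left(-39\right) = \left(-40\right) \left(-39\right) = 1560$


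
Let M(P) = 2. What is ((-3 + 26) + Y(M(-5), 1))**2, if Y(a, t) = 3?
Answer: 676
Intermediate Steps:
((-3 + 26) + Y(M(-5), 1))**2 = ((-3 + 26) + 3)**2 = (23 + 3)**2 = 26**2 = 676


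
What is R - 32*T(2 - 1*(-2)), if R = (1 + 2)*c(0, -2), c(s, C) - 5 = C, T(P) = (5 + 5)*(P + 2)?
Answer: -1911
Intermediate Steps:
T(P) = 20 + 10*P (T(P) = 10*(2 + P) = 20 + 10*P)
c(s, C) = 5 + C
R = 9 (R = (1 + 2)*(5 - 2) = 3*3 = 9)
R - 32*T(2 - 1*(-2)) = 9 - 32*(20 + 10*(2 - 1*(-2))) = 9 - 32*(20 + 10*(2 + 2)) = 9 - 32*(20 + 10*4) = 9 - 32*(20 + 40) = 9 - 32*60 = 9 - 1920 = -1911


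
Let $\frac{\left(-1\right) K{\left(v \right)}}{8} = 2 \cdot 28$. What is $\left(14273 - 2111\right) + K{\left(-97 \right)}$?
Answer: $11714$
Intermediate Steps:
$K{\left(v \right)} = -448$ ($K{\left(v \right)} = - 8 \cdot 2 \cdot 28 = \left(-8\right) 56 = -448$)
$\left(14273 - 2111\right) + K{\left(-97 \right)} = \left(14273 - 2111\right) - 448 = 12162 - 448 = 11714$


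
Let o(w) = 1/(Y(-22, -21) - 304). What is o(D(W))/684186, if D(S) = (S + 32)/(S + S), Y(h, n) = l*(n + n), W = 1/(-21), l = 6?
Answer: -1/380407416 ≈ -2.6288e-9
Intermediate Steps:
W = -1/21 ≈ -0.047619
Y(h, n) = 12*n (Y(h, n) = 6*(n + n) = 6*(2*n) = 12*n)
D(S) = (32 + S)/(2*S) (D(S) = (32 + S)/((2*S)) = (32 + S)*(1/(2*S)) = (32 + S)/(2*S))
o(w) = -1/556 (o(w) = 1/(12*(-21) - 304) = 1/(-252 - 304) = 1/(-556) = -1/556)
o(D(W))/684186 = -1/556/684186 = -1/556*1/684186 = -1/380407416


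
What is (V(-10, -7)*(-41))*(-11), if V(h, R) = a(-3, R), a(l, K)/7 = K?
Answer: -22099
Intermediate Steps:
a(l, K) = 7*K
V(h, R) = 7*R
(V(-10, -7)*(-41))*(-11) = ((7*(-7))*(-41))*(-11) = -49*(-41)*(-11) = 2009*(-11) = -22099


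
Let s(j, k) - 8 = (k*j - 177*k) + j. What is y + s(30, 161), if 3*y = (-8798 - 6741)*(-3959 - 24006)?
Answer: 434477248/3 ≈ 1.4483e+8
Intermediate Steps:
y = 434548135/3 (y = ((-8798 - 6741)*(-3959 - 24006))/3 = (-15539*(-27965))/3 = (⅓)*434548135 = 434548135/3 ≈ 1.4485e+8)
s(j, k) = 8 + j - 177*k + j*k (s(j, k) = 8 + ((k*j - 177*k) + j) = 8 + ((j*k - 177*k) + j) = 8 + ((-177*k + j*k) + j) = 8 + (j - 177*k + j*k) = 8 + j - 177*k + j*k)
y + s(30, 161) = 434548135/3 + (8 + 30 - 177*161 + 30*161) = 434548135/3 + (8 + 30 - 28497 + 4830) = 434548135/3 - 23629 = 434477248/3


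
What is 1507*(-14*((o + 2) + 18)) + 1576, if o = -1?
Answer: -399286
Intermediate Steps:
1507*(-14*((o + 2) + 18)) + 1576 = 1507*(-14*((-1 + 2) + 18)) + 1576 = 1507*(-14*(1 + 18)) + 1576 = 1507*(-14*19) + 1576 = 1507*(-266) + 1576 = -400862 + 1576 = -399286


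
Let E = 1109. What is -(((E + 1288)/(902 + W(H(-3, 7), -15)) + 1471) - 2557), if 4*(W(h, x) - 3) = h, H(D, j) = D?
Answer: 3918474/3617 ≈ 1083.3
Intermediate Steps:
W(h, x) = 3 + h/4
-(((E + 1288)/(902 + W(H(-3, 7), -15)) + 1471) - 2557) = -(((1109 + 1288)/(902 + (3 + (1/4)*(-3))) + 1471) - 2557) = -((2397/(902 + (3 - 3/4)) + 1471) - 2557) = -((2397/(902 + 9/4) + 1471) - 2557) = -((2397/(3617/4) + 1471) - 2557) = -((2397*(4/3617) + 1471) - 2557) = -((9588/3617 + 1471) - 2557) = -(5330195/3617 - 2557) = -1*(-3918474/3617) = 3918474/3617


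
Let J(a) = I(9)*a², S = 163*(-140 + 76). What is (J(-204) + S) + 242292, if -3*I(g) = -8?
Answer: 342836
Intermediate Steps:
I(g) = 8/3 (I(g) = -⅓*(-8) = 8/3)
S = -10432 (S = 163*(-64) = -10432)
J(a) = 8*a²/3
(J(-204) + S) + 242292 = ((8/3)*(-204)² - 10432) + 242292 = ((8/3)*41616 - 10432) + 242292 = (110976 - 10432) + 242292 = 100544 + 242292 = 342836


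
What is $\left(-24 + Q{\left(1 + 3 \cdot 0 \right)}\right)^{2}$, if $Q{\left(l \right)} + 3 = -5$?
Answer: $1024$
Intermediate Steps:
$Q{\left(l \right)} = -8$ ($Q{\left(l \right)} = -3 - 5 = -8$)
$\left(-24 + Q{\left(1 + 3 \cdot 0 \right)}\right)^{2} = \left(-24 - 8\right)^{2} = \left(-32\right)^{2} = 1024$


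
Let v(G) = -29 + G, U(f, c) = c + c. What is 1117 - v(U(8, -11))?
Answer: 1168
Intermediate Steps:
U(f, c) = 2*c
1117 - v(U(8, -11)) = 1117 - (-29 + 2*(-11)) = 1117 - (-29 - 22) = 1117 - 1*(-51) = 1117 + 51 = 1168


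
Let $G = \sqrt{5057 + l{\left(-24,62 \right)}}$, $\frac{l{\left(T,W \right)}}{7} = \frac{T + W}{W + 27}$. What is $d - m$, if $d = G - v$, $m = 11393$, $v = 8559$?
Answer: $-19952 + \frac{\sqrt{40080171}}{89} \approx -19881.0$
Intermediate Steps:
$l{\left(T,W \right)} = \frac{7 \left(T + W\right)}{27 + W}$ ($l{\left(T,W \right)} = 7 \frac{T + W}{W + 27} = 7 \frac{T + W}{27 + W} = \frac{7 \left(T + W\right)}{27 + W}$)
$G = \frac{\sqrt{40080171}}{89}$ ($G = \sqrt{5057 + \frac{7 \left(-24 + 62\right)}{27 + 62}} = \sqrt{5057 + 7 \cdot \frac{1}{89} \cdot 38} = \sqrt{5057 + \frac{266}{89}} = \sqrt{\frac{450339}{89}} = \frac{\sqrt{40080171}}{89} \approx 71.134$)
$d = -8559 + \frac{\sqrt{40080171}}{89}$ ($d = \frac{\sqrt{40080171}}{89} - 8559 = -8559 + \frac{\sqrt{40080171}}{89} \approx -8487.9$)
$d - m = \left(-8559 + \frac{\sqrt{40080171}}{89}\right) - 11393 = -19952 + \frac{\sqrt{40080171}}{89}$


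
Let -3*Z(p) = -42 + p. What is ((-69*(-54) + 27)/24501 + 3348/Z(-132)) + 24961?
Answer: 5925545960/236843 ≈ 25019.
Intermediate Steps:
Z(p) = 14 - p/3 (Z(p) = -(-42 + p)/3 = 14 - p/3)
((-69*(-54) + 27)/24501 + 3348/Z(-132)) + 24961 = ((-69*(-54) + 27)/24501 + 3348/(14 - 1/3*(-132))) + 24961 = ((3726 + 27)*(1/24501) + 3348/(14 + 44)) + 24961 = (3753*(1/24501) + 3348/58) + 24961 = (1251/8167 + 3348*(1/58)) + 24961 = (1251/8167 + 1674/29) + 24961 = 13707837/236843 + 24961 = 5925545960/236843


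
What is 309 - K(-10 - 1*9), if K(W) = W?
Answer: 328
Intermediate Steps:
309 - K(-10 - 1*9) = 309 - (-10 - 1*9) = 309 - (-10 - 9) = 309 - 1*(-19) = 309 + 19 = 328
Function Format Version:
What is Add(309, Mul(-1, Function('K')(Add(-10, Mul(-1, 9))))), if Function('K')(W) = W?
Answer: 328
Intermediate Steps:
Add(309, Mul(-1, Function('K')(Add(-10, Mul(-1, 9))))) = Add(309, Mul(-1, Add(-10, Mul(-1, 9)))) = Add(309, Mul(-1, Add(-10, -9))) = Add(309, Mul(-1, -19)) = Add(309, 19) = 328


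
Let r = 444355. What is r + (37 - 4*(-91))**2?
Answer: 605156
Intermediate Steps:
r + (37 - 4*(-91))**2 = 444355 + (37 - 4*(-91))**2 = 444355 + (37 + 364)**2 = 444355 + 401**2 = 444355 + 160801 = 605156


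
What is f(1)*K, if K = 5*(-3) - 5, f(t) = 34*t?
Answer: -680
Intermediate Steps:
K = -20 (K = -15 - 5 = -20)
f(1)*K = (34*1)*(-20) = 34*(-20) = -680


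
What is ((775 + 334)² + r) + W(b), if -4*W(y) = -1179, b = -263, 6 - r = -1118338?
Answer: 9394079/4 ≈ 2.3485e+6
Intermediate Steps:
r = 1118344 (r = 6 - 1*(-1118338) = 6 + 1118338 = 1118344)
W(y) = 1179/4 (W(y) = -¼*(-1179) = 1179/4)
((775 + 334)² + r) + W(b) = ((775 + 334)² + 1118344) + 1179/4 = (1109² + 1118344) + 1179/4 = (1229881 + 1118344) + 1179/4 = 2348225 + 1179/4 = 9394079/4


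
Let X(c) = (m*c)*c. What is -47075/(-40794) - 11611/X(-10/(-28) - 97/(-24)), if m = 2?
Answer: -6658569052933/22278460074 ≈ -298.88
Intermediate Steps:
X(c) = 2*c**2 (X(c) = (2*c)*c = 2*c**2)
-47075/(-40794) - 11611/X(-10/(-28) - 97/(-24)) = -47075/(-40794) - 11611*1/(2*(-10/(-28) - 97/(-24))**2) = -47075*(-1/40794) - 11611*1/(2*(-10*(-1/28) - 97*(-1/24))**2) = 47075/40794 - 11611*1/(2*(5/14 + 97/24)**2) = 47075/40794 - 11611/(2*(739/168)**2) = 47075/40794 - 11611/(2*(546121/28224)) = 47075/40794 - 11611/546121/14112 = 47075/40794 - 11611*14112/546121 = 47075/40794 - 163854432/546121 = -6658569052933/22278460074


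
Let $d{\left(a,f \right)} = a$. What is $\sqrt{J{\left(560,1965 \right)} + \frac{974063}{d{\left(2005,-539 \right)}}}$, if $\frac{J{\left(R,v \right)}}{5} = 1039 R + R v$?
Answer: $\frac{\sqrt{33815187276315}}{2005} \approx 2900.3$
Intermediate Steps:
$J{\left(R,v \right)} = 5195 R + 5 R v$ ($J{\left(R,v \right)} = 5 \left(1039 R + R v\right) = 5195 R + 5 R v$)
$\sqrt{J{\left(560,1965 \right)} + \frac{974063}{d{\left(2005,-539 \right)}}} = \sqrt{5 \cdot 560 \left(1039 + 1965\right) + \frac{974063}{2005}} = \sqrt{5 \cdot 560 \cdot 3004 + 974063 \cdot \frac{1}{2005}} = \sqrt{8411200 + \frac{974063}{2005}} = \sqrt{\frac{16865430063}{2005}} = \frac{\sqrt{33815187276315}}{2005}$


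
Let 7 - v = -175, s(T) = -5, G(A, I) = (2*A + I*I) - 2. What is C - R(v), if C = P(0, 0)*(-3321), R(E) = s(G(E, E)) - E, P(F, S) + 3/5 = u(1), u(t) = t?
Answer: -5707/5 ≈ -1141.4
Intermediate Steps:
G(A, I) = -2 + I² + 2*A (G(A, I) = (2*A + I²) - 2 = (I² + 2*A) - 2 = -2 + I² + 2*A)
P(F, S) = ⅖ (P(F, S) = -⅗ + 1 = ⅖)
v = 182 (v = 7 - 1*(-175) = 7 + 175 = 182)
R(E) = -5 - E
C = -6642/5 (C = (⅖)*(-3321) = -6642/5 ≈ -1328.4)
C - R(v) = -6642/5 - (-5 - 1*182) = -6642/5 - (-5 - 182) = -6642/5 - 1*(-187) = -6642/5 + 187 = -5707/5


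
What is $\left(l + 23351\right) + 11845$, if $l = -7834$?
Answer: $27362$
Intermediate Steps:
$\left(l + 23351\right) + 11845 = \left(-7834 + 23351\right) + 11845 = 15517 + 11845 = 27362$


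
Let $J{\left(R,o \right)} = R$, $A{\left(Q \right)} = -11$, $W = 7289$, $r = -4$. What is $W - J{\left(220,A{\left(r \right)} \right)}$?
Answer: $7069$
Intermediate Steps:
$W - J{\left(220,A{\left(r \right)} \right)} = 7289 - 220 = 7069$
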